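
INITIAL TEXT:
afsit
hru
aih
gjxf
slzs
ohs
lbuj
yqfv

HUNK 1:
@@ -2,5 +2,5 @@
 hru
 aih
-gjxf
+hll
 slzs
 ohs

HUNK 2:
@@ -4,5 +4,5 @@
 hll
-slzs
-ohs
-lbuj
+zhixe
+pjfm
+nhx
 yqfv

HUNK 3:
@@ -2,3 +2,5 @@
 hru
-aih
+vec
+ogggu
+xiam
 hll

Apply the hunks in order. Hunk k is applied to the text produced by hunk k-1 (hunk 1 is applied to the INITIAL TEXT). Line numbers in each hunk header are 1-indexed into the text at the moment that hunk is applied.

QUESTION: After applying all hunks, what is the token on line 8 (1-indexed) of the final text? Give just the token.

Hunk 1: at line 2 remove [gjxf] add [hll] -> 8 lines: afsit hru aih hll slzs ohs lbuj yqfv
Hunk 2: at line 4 remove [slzs,ohs,lbuj] add [zhixe,pjfm,nhx] -> 8 lines: afsit hru aih hll zhixe pjfm nhx yqfv
Hunk 3: at line 2 remove [aih] add [vec,ogggu,xiam] -> 10 lines: afsit hru vec ogggu xiam hll zhixe pjfm nhx yqfv
Final line 8: pjfm

Answer: pjfm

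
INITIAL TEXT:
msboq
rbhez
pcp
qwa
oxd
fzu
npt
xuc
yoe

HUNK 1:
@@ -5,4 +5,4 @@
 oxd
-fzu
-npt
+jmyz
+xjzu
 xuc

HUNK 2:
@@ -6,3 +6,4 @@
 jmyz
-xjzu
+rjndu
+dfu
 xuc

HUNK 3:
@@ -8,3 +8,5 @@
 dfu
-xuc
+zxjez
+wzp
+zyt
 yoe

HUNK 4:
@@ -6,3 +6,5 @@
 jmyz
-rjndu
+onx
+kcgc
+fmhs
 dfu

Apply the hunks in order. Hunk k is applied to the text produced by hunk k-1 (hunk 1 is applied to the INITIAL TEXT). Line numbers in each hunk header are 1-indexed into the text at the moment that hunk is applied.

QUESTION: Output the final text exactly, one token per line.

Answer: msboq
rbhez
pcp
qwa
oxd
jmyz
onx
kcgc
fmhs
dfu
zxjez
wzp
zyt
yoe

Derivation:
Hunk 1: at line 5 remove [fzu,npt] add [jmyz,xjzu] -> 9 lines: msboq rbhez pcp qwa oxd jmyz xjzu xuc yoe
Hunk 2: at line 6 remove [xjzu] add [rjndu,dfu] -> 10 lines: msboq rbhez pcp qwa oxd jmyz rjndu dfu xuc yoe
Hunk 3: at line 8 remove [xuc] add [zxjez,wzp,zyt] -> 12 lines: msboq rbhez pcp qwa oxd jmyz rjndu dfu zxjez wzp zyt yoe
Hunk 4: at line 6 remove [rjndu] add [onx,kcgc,fmhs] -> 14 lines: msboq rbhez pcp qwa oxd jmyz onx kcgc fmhs dfu zxjez wzp zyt yoe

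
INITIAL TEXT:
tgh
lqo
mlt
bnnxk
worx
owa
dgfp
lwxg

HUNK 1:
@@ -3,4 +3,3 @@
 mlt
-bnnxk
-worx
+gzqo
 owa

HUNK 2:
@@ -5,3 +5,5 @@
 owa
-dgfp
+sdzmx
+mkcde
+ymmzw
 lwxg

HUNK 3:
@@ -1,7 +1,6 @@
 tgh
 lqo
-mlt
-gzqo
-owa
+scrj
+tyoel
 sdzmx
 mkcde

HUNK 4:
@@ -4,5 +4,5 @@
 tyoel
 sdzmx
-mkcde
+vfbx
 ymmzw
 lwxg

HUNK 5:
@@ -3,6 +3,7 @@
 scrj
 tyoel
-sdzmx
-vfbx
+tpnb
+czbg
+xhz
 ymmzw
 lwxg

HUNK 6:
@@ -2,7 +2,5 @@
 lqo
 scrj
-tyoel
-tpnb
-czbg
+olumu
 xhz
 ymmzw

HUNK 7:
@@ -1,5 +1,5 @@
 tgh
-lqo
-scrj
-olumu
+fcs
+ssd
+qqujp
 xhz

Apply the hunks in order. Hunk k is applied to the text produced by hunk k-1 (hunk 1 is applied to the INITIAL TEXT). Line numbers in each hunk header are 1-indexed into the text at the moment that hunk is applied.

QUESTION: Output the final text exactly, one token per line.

Answer: tgh
fcs
ssd
qqujp
xhz
ymmzw
lwxg

Derivation:
Hunk 1: at line 3 remove [bnnxk,worx] add [gzqo] -> 7 lines: tgh lqo mlt gzqo owa dgfp lwxg
Hunk 2: at line 5 remove [dgfp] add [sdzmx,mkcde,ymmzw] -> 9 lines: tgh lqo mlt gzqo owa sdzmx mkcde ymmzw lwxg
Hunk 3: at line 1 remove [mlt,gzqo,owa] add [scrj,tyoel] -> 8 lines: tgh lqo scrj tyoel sdzmx mkcde ymmzw lwxg
Hunk 4: at line 4 remove [mkcde] add [vfbx] -> 8 lines: tgh lqo scrj tyoel sdzmx vfbx ymmzw lwxg
Hunk 5: at line 3 remove [sdzmx,vfbx] add [tpnb,czbg,xhz] -> 9 lines: tgh lqo scrj tyoel tpnb czbg xhz ymmzw lwxg
Hunk 6: at line 2 remove [tyoel,tpnb,czbg] add [olumu] -> 7 lines: tgh lqo scrj olumu xhz ymmzw lwxg
Hunk 7: at line 1 remove [lqo,scrj,olumu] add [fcs,ssd,qqujp] -> 7 lines: tgh fcs ssd qqujp xhz ymmzw lwxg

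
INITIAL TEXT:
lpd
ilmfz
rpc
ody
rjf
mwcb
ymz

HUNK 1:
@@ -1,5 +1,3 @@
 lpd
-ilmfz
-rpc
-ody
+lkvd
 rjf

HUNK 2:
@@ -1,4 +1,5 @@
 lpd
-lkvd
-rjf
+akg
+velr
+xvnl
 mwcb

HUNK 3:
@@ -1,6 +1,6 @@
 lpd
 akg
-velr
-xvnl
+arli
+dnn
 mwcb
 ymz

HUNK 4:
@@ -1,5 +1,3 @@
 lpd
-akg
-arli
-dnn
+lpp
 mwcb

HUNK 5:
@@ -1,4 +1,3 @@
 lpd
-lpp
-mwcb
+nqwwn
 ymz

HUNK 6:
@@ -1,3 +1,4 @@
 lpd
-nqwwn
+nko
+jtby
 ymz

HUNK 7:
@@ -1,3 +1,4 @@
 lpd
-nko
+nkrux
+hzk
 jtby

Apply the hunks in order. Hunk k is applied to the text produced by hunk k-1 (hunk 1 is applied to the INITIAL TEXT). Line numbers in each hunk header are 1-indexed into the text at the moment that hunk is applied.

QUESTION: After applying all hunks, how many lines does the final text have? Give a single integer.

Hunk 1: at line 1 remove [ilmfz,rpc,ody] add [lkvd] -> 5 lines: lpd lkvd rjf mwcb ymz
Hunk 2: at line 1 remove [lkvd,rjf] add [akg,velr,xvnl] -> 6 lines: lpd akg velr xvnl mwcb ymz
Hunk 3: at line 1 remove [velr,xvnl] add [arli,dnn] -> 6 lines: lpd akg arli dnn mwcb ymz
Hunk 4: at line 1 remove [akg,arli,dnn] add [lpp] -> 4 lines: lpd lpp mwcb ymz
Hunk 5: at line 1 remove [lpp,mwcb] add [nqwwn] -> 3 lines: lpd nqwwn ymz
Hunk 6: at line 1 remove [nqwwn] add [nko,jtby] -> 4 lines: lpd nko jtby ymz
Hunk 7: at line 1 remove [nko] add [nkrux,hzk] -> 5 lines: lpd nkrux hzk jtby ymz
Final line count: 5

Answer: 5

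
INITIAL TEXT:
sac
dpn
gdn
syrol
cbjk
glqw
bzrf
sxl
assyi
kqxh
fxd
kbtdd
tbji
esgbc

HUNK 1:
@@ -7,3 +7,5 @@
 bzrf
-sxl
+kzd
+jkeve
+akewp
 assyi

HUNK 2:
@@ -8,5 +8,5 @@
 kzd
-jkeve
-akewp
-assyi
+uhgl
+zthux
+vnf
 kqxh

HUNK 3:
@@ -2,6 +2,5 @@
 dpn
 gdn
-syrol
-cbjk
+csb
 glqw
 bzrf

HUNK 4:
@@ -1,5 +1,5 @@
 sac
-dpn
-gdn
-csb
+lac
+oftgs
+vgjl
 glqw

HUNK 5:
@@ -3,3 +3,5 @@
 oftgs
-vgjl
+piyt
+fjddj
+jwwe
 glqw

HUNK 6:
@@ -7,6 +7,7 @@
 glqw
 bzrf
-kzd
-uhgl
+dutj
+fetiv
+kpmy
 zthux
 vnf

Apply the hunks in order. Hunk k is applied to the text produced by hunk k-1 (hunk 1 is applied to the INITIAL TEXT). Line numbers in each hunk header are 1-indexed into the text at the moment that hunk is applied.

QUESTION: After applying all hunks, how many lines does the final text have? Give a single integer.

Answer: 18

Derivation:
Hunk 1: at line 7 remove [sxl] add [kzd,jkeve,akewp] -> 16 lines: sac dpn gdn syrol cbjk glqw bzrf kzd jkeve akewp assyi kqxh fxd kbtdd tbji esgbc
Hunk 2: at line 8 remove [jkeve,akewp,assyi] add [uhgl,zthux,vnf] -> 16 lines: sac dpn gdn syrol cbjk glqw bzrf kzd uhgl zthux vnf kqxh fxd kbtdd tbji esgbc
Hunk 3: at line 2 remove [syrol,cbjk] add [csb] -> 15 lines: sac dpn gdn csb glqw bzrf kzd uhgl zthux vnf kqxh fxd kbtdd tbji esgbc
Hunk 4: at line 1 remove [dpn,gdn,csb] add [lac,oftgs,vgjl] -> 15 lines: sac lac oftgs vgjl glqw bzrf kzd uhgl zthux vnf kqxh fxd kbtdd tbji esgbc
Hunk 5: at line 3 remove [vgjl] add [piyt,fjddj,jwwe] -> 17 lines: sac lac oftgs piyt fjddj jwwe glqw bzrf kzd uhgl zthux vnf kqxh fxd kbtdd tbji esgbc
Hunk 6: at line 7 remove [kzd,uhgl] add [dutj,fetiv,kpmy] -> 18 lines: sac lac oftgs piyt fjddj jwwe glqw bzrf dutj fetiv kpmy zthux vnf kqxh fxd kbtdd tbji esgbc
Final line count: 18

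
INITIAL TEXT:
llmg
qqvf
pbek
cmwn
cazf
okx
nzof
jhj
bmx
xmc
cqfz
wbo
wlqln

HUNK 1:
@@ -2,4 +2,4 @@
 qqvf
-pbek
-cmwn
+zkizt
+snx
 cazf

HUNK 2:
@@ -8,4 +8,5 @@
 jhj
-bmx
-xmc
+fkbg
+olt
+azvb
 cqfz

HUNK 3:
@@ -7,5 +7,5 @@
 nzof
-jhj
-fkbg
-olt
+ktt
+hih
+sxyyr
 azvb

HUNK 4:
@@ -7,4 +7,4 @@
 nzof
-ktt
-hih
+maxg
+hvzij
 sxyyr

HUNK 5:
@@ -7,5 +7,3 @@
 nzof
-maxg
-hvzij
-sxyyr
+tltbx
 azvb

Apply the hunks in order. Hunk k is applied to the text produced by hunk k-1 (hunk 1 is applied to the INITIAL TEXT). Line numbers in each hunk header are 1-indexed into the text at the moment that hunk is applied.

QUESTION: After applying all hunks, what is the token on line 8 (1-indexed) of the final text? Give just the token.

Hunk 1: at line 2 remove [pbek,cmwn] add [zkizt,snx] -> 13 lines: llmg qqvf zkizt snx cazf okx nzof jhj bmx xmc cqfz wbo wlqln
Hunk 2: at line 8 remove [bmx,xmc] add [fkbg,olt,azvb] -> 14 lines: llmg qqvf zkizt snx cazf okx nzof jhj fkbg olt azvb cqfz wbo wlqln
Hunk 3: at line 7 remove [jhj,fkbg,olt] add [ktt,hih,sxyyr] -> 14 lines: llmg qqvf zkizt snx cazf okx nzof ktt hih sxyyr azvb cqfz wbo wlqln
Hunk 4: at line 7 remove [ktt,hih] add [maxg,hvzij] -> 14 lines: llmg qqvf zkizt snx cazf okx nzof maxg hvzij sxyyr azvb cqfz wbo wlqln
Hunk 5: at line 7 remove [maxg,hvzij,sxyyr] add [tltbx] -> 12 lines: llmg qqvf zkizt snx cazf okx nzof tltbx azvb cqfz wbo wlqln
Final line 8: tltbx

Answer: tltbx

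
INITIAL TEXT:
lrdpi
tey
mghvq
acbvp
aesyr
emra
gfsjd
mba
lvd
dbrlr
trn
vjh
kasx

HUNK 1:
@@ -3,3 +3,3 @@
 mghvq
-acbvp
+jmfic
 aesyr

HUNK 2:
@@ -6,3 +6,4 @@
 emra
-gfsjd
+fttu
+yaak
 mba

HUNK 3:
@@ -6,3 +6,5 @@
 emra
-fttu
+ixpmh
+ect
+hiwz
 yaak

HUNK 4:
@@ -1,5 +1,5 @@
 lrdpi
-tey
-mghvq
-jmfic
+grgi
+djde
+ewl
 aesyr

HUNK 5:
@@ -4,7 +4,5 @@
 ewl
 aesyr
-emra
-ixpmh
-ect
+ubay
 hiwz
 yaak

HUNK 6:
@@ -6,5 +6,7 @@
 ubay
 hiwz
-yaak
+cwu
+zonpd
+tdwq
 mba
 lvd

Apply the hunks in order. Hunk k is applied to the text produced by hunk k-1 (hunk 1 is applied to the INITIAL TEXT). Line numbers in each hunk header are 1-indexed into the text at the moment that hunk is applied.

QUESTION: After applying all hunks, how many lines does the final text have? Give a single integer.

Answer: 16

Derivation:
Hunk 1: at line 3 remove [acbvp] add [jmfic] -> 13 lines: lrdpi tey mghvq jmfic aesyr emra gfsjd mba lvd dbrlr trn vjh kasx
Hunk 2: at line 6 remove [gfsjd] add [fttu,yaak] -> 14 lines: lrdpi tey mghvq jmfic aesyr emra fttu yaak mba lvd dbrlr trn vjh kasx
Hunk 3: at line 6 remove [fttu] add [ixpmh,ect,hiwz] -> 16 lines: lrdpi tey mghvq jmfic aesyr emra ixpmh ect hiwz yaak mba lvd dbrlr trn vjh kasx
Hunk 4: at line 1 remove [tey,mghvq,jmfic] add [grgi,djde,ewl] -> 16 lines: lrdpi grgi djde ewl aesyr emra ixpmh ect hiwz yaak mba lvd dbrlr trn vjh kasx
Hunk 5: at line 4 remove [emra,ixpmh,ect] add [ubay] -> 14 lines: lrdpi grgi djde ewl aesyr ubay hiwz yaak mba lvd dbrlr trn vjh kasx
Hunk 6: at line 6 remove [yaak] add [cwu,zonpd,tdwq] -> 16 lines: lrdpi grgi djde ewl aesyr ubay hiwz cwu zonpd tdwq mba lvd dbrlr trn vjh kasx
Final line count: 16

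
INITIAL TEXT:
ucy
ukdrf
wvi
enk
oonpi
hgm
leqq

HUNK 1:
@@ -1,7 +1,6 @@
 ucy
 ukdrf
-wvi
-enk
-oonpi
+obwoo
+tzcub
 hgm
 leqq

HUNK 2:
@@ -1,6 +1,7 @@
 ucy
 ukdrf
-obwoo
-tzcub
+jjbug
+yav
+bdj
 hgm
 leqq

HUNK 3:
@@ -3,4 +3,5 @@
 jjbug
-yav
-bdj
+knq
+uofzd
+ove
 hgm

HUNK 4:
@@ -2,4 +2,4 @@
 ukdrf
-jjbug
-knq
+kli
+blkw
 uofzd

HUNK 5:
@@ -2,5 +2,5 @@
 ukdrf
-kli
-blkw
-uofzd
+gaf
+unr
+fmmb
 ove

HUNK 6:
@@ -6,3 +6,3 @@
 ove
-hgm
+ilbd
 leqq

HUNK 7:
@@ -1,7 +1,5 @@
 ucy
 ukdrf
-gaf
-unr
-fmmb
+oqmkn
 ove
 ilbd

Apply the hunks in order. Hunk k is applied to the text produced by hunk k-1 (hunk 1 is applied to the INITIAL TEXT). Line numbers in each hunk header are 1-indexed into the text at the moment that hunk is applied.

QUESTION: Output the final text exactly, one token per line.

Answer: ucy
ukdrf
oqmkn
ove
ilbd
leqq

Derivation:
Hunk 1: at line 1 remove [wvi,enk,oonpi] add [obwoo,tzcub] -> 6 lines: ucy ukdrf obwoo tzcub hgm leqq
Hunk 2: at line 1 remove [obwoo,tzcub] add [jjbug,yav,bdj] -> 7 lines: ucy ukdrf jjbug yav bdj hgm leqq
Hunk 3: at line 3 remove [yav,bdj] add [knq,uofzd,ove] -> 8 lines: ucy ukdrf jjbug knq uofzd ove hgm leqq
Hunk 4: at line 2 remove [jjbug,knq] add [kli,blkw] -> 8 lines: ucy ukdrf kli blkw uofzd ove hgm leqq
Hunk 5: at line 2 remove [kli,blkw,uofzd] add [gaf,unr,fmmb] -> 8 lines: ucy ukdrf gaf unr fmmb ove hgm leqq
Hunk 6: at line 6 remove [hgm] add [ilbd] -> 8 lines: ucy ukdrf gaf unr fmmb ove ilbd leqq
Hunk 7: at line 1 remove [gaf,unr,fmmb] add [oqmkn] -> 6 lines: ucy ukdrf oqmkn ove ilbd leqq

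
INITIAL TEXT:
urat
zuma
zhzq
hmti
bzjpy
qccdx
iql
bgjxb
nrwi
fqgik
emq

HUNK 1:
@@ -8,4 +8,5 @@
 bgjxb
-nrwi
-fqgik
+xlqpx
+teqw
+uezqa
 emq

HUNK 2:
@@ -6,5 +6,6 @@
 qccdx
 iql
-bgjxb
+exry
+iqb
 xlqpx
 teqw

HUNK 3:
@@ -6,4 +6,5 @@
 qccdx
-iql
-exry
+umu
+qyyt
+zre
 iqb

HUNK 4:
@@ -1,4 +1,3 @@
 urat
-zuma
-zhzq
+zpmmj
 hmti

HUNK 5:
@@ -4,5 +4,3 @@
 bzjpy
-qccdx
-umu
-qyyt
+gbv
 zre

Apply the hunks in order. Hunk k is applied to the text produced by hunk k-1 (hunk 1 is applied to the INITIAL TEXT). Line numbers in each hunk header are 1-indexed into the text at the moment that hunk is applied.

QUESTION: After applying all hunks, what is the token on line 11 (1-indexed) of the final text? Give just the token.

Hunk 1: at line 8 remove [nrwi,fqgik] add [xlqpx,teqw,uezqa] -> 12 lines: urat zuma zhzq hmti bzjpy qccdx iql bgjxb xlqpx teqw uezqa emq
Hunk 2: at line 6 remove [bgjxb] add [exry,iqb] -> 13 lines: urat zuma zhzq hmti bzjpy qccdx iql exry iqb xlqpx teqw uezqa emq
Hunk 3: at line 6 remove [iql,exry] add [umu,qyyt,zre] -> 14 lines: urat zuma zhzq hmti bzjpy qccdx umu qyyt zre iqb xlqpx teqw uezqa emq
Hunk 4: at line 1 remove [zuma,zhzq] add [zpmmj] -> 13 lines: urat zpmmj hmti bzjpy qccdx umu qyyt zre iqb xlqpx teqw uezqa emq
Hunk 5: at line 4 remove [qccdx,umu,qyyt] add [gbv] -> 11 lines: urat zpmmj hmti bzjpy gbv zre iqb xlqpx teqw uezqa emq
Final line 11: emq

Answer: emq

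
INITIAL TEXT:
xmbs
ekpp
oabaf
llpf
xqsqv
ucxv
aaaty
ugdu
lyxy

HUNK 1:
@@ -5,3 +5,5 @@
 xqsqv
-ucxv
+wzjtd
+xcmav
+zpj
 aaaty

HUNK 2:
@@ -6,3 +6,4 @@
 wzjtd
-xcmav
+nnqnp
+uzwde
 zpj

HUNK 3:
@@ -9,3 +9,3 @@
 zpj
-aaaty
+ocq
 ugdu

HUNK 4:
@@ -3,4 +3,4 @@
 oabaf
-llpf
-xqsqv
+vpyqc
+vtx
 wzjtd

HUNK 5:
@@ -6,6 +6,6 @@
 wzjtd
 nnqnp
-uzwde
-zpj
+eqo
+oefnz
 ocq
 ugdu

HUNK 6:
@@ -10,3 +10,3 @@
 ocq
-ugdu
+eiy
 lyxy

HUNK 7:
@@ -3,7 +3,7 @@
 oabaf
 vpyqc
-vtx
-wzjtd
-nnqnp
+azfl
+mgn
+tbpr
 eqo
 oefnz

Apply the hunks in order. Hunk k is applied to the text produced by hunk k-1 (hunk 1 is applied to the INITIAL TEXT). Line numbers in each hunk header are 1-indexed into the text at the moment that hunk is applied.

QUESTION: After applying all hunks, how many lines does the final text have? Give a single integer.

Answer: 12

Derivation:
Hunk 1: at line 5 remove [ucxv] add [wzjtd,xcmav,zpj] -> 11 lines: xmbs ekpp oabaf llpf xqsqv wzjtd xcmav zpj aaaty ugdu lyxy
Hunk 2: at line 6 remove [xcmav] add [nnqnp,uzwde] -> 12 lines: xmbs ekpp oabaf llpf xqsqv wzjtd nnqnp uzwde zpj aaaty ugdu lyxy
Hunk 3: at line 9 remove [aaaty] add [ocq] -> 12 lines: xmbs ekpp oabaf llpf xqsqv wzjtd nnqnp uzwde zpj ocq ugdu lyxy
Hunk 4: at line 3 remove [llpf,xqsqv] add [vpyqc,vtx] -> 12 lines: xmbs ekpp oabaf vpyqc vtx wzjtd nnqnp uzwde zpj ocq ugdu lyxy
Hunk 5: at line 6 remove [uzwde,zpj] add [eqo,oefnz] -> 12 lines: xmbs ekpp oabaf vpyqc vtx wzjtd nnqnp eqo oefnz ocq ugdu lyxy
Hunk 6: at line 10 remove [ugdu] add [eiy] -> 12 lines: xmbs ekpp oabaf vpyqc vtx wzjtd nnqnp eqo oefnz ocq eiy lyxy
Hunk 7: at line 3 remove [vtx,wzjtd,nnqnp] add [azfl,mgn,tbpr] -> 12 lines: xmbs ekpp oabaf vpyqc azfl mgn tbpr eqo oefnz ocq eiy lyxy
Final line count: 12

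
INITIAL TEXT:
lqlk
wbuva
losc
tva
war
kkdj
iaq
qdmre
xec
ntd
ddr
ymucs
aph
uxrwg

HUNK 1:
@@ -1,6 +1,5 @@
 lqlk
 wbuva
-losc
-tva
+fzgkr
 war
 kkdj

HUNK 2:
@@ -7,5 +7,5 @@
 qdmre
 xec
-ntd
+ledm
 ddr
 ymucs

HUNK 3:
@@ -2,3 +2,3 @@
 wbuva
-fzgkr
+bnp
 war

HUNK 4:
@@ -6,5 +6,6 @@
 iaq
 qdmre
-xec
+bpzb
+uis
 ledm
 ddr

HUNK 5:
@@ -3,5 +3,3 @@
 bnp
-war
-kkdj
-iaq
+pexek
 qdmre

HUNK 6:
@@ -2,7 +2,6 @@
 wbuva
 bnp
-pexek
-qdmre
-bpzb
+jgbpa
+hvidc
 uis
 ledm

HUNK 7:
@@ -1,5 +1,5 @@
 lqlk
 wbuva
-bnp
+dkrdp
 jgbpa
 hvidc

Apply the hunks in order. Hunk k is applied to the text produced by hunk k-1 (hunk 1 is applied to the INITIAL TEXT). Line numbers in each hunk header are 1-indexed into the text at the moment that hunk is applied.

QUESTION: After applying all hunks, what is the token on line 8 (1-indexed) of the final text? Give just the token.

Answer: ddr

Derivation:
Hunk 1: at line 1 remove [losc,tva] add [fzgkr] -> 13 lines: lqlk wbuva fzgkr war kkdj iaq qdmre xec ntd ddr ymucs aph uxrwg
Hunk 2: at line 7 remove [ntd] add [ledm] -> 13 lines: lqlk wbuva fzgkr war kkdj iaq qdmre xec ledm ddr ymucs aph uxrwg
Hunk 3: at line 2 remove [fzgkr] add [bnp] -> 13 lines: lqlk wbuva bnp war kkdj iaq qdmre xec ledm ddr ymucs aph uxrwg
Hunk 4: at line 6 remove [xec] add [bpzb,uis] -> 14 lines: lqlk wbuva bnp war kkdj iaq qdmre bpzb uis ledm ddr ymucs aph uxrwg
Hunk 5: at line 3 remove [war,kkdj,iaq] add [pexek] -> 12 lines: lqlk wbuva bnp pexek qdmre bpzb uis ledm ddr ymucs aph uxrwg
Hunk 6: at line 2 remove [pexek,qdmre,bpzb] add [jgbpa,hvidc] -> 11 lines: lqlk wbuva bnp jgbpa hvidc uis ledm ddr ymucs aph uxrwg
Hunk 7: at line 1 remove [bnp] add [dkrdp] -> 11 lines: lqlk wbuva dkrdp jgbpa hvidc uis ledm ddr ymucs aph uxrwg
Final line 8: ddr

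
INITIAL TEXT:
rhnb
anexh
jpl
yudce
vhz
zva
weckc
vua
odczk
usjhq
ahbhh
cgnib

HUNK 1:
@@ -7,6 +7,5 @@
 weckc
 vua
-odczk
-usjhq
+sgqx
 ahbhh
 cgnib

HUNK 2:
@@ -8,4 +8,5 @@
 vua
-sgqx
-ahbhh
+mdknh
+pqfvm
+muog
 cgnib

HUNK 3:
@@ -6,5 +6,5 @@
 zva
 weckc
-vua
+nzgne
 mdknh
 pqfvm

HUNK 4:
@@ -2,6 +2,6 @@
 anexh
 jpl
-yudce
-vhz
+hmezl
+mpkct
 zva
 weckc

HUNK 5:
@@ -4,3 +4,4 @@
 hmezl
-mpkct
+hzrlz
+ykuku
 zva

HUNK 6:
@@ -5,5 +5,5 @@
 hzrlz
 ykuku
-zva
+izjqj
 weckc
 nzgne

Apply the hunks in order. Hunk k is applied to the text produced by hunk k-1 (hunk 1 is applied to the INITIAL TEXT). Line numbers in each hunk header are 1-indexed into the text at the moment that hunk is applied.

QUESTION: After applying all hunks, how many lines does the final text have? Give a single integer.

Hunk 1: at line 7 remove [odczk,usjhq] add [sgqx] -> 11 lines: rhnb anexh jpl yudce vhz zva weckc vua sgqx ahbhh cgnib
Hunk 2: at line 8 remove [sgqx,ahbhh] add [mdknh,pqfvm,muog] -> 12 lines: rhnb anexh jpl yudce vhz zva weckc vua mdknh pqfvm muog cgnib
Hunk 3: at line 6 remove [vua] add [nzgne] -> 12 lines: rhnb anexh jpl yudce vhz zva weckc nzgne mdknh pqfvm muog cgnib
Hunk 4: at line 2 remove [yudce,vhz] add [hmezl,mpkct] -> 12 lines: rhnb anexh jpl hmezl mpkct zva weckc nzgne mdknh pqfvm muog cgnib
Hunk 5: at line 4 remove [mpkct] add [hzrlz,ykuku] -> 13 lines: rhnb anexh jpl hmezl hzrlz ykuku zva weckc nzgne mdknh pqfvm muog cgnib
Hunk 6: at line 5 remove [zva] add [izjqj] -> 13 lines: rhnb anexh jpl hmezl hzrlz ykuku izjqj weckc nzgne mdknh pqfvm muog cgnib
Final line count: 13

Answer: 13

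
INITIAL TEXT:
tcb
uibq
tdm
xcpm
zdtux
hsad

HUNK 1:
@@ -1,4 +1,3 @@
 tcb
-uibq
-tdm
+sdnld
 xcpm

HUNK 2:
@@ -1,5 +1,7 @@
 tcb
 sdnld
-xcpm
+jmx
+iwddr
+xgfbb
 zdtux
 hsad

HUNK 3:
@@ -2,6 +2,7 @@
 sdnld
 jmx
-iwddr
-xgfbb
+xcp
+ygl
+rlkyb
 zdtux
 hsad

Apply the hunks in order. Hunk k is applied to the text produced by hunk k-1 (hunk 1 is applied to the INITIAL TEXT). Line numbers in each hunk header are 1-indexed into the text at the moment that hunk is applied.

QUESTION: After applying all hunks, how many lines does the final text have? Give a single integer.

Hunk 1: at line 1 remove [uibq,tdm] add [sdnld] -> 5 lines: tcb sdnld xcpm zdtux hsad
Hunk 2: at line 1 remove [xcpm] add [jmx,iwddr,xgfbb] -> 7 lines: tcb sdnld jmx iwddr xgfbb zdtux hsad
Hunk 3: at line 2 remove [iwddr,xgfbb] add [xcp,ygl,rlkyb] -> 8 lines: tcb sdnld jmx xcp ygl rlkyb zdtux hsad
Final line count: 8

Answer: 8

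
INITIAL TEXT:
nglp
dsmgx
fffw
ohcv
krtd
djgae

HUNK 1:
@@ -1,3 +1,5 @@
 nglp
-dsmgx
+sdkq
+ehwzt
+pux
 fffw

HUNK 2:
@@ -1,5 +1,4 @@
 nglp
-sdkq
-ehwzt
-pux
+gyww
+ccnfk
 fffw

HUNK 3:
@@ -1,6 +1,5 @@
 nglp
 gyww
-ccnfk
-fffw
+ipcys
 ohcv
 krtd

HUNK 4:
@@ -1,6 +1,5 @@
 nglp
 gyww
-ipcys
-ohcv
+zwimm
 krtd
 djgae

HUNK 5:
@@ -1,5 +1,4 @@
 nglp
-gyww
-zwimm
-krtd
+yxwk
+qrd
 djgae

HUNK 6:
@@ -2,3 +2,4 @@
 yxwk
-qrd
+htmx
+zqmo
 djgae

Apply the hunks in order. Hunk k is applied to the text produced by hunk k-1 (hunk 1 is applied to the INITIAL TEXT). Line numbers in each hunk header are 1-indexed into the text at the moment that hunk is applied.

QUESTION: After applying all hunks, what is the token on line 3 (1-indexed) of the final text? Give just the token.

Answer: htmx

Derivation:
Hunk 1: at line 1 remove [dsmgx] add [sdkq,ehwzt,pux] -> 8 lines: nglp sdkq ehwzt pux fffw ohcv krtd djgae
Hunk 2: at line 1 remove [sdkq,ehwzt,pux] add [gyww,ccnfk] -> 7 lines: nglp gyww ccnfk fffw ohcv krtd djgae
Hunk 3: at line 1 remove [ccnfk,fffw] add [ipcys] -> 6 lines: nglp gyww ipcys ohcv krtd djgae
Hunk 4: at line 1 remove [ipcys,ohcv] add [zwimm] -> 5 lines: nglp gyww zwimm krtd djgae
Hunk 5: at line 1 remove [gyww,zwimm,krtd] add [yxwk,qrd] -> 4 lines: nglp yxwk qrd djgae
Hunk 6: at line 2 remove [qrd] add [htmx,zqmo] -> 5 lines: nglp yxwk htmx zqmo djgae
Final line 3: htmx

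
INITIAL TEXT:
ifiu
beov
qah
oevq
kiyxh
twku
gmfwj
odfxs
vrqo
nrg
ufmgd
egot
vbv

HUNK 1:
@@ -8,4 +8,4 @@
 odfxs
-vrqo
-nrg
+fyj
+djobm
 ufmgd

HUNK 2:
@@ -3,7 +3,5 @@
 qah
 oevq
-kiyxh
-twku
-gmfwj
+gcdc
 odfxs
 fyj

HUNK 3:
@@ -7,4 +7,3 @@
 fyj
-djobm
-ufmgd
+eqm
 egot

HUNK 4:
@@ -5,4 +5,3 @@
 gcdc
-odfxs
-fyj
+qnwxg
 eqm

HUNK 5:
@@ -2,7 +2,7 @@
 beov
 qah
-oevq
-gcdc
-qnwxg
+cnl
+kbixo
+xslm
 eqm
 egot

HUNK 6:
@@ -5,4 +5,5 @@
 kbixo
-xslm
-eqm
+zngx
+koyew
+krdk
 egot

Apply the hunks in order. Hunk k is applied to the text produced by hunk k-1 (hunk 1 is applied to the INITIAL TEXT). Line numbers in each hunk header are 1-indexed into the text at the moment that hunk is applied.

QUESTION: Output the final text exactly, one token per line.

Hunk 1: at line 8 remove [vrqo,nrg] add [fyj,djobm] -> 13 lines: ifiu beov qah oevq kiyxh twku gmfwj odfxs fyj djobm ufmgd egot vbv
Hunk 2: at line 3 remove [kiyxh,twku,gmfwj] add [gcdc] -> 11 lines: ifiu beov qah oevq gcdc odfxs fyj djobm ufmgd egot vbv
Hunk 3: at line 7 remove [djobm,ufmgd] add [eqm] -> 10 lines: ifiu beov qah oevq gcdc odfxs fyj eqm egot vbv
Hunk 4: at line 5 remove [odfxs,fyj] add [qnwxg] -> 9 lines: ifiu beov qah oevq gcdc qnwxg eqm egot vbv
Hunk 5: at line 2 remove [oevq,gcdc,qnwxg] add [cnl,kbixo,xslm] -> 9 lines: ifiu beov qah cnl kbixo xslm eqm egot vbv
Hunk 6: at line 5 remove [xslm,eqm] add [zngx,koyew,krdk] -> 10 lines: ifiu beov qah cnl kbixo zngx koyew krdk egot vbv

Answer: ifiu
beov
qah
cnl
kbixo
zngx
koyew
krdk
egot
vbv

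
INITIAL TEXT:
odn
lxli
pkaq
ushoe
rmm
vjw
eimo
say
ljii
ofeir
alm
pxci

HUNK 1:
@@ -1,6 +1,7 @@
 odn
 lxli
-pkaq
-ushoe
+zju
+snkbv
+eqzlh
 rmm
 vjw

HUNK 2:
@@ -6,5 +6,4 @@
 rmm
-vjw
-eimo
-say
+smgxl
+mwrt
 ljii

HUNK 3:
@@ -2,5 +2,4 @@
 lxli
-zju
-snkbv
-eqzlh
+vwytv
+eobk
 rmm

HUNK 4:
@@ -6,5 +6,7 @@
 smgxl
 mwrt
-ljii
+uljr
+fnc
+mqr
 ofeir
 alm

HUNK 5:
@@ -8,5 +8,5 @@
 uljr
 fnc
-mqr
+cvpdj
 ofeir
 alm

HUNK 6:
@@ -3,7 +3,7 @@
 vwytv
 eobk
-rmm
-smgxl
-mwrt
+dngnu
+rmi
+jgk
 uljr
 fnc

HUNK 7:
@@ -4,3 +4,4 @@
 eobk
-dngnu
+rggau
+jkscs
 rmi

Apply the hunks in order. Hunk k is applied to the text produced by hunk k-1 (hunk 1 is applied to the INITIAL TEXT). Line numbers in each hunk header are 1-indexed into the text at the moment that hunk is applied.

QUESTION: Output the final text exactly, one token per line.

Hunk 1: at line 1 remove [pkaq,ushoe] add [zju,snkbv,eqzlh] -> 13 lines: odn lxli zju snkbv eqzlh rmm vjw eimo say ljii ofeir alm pxci
Hunk 2: at line 6 remove [vjw,eimo,say] add [smgxl,mwrt] -> 12 lines: odn lxli zju snkbv eqzlh rmm smgxl mwrt ljii ofeir alm pxci
Hunk 3: at line 2 remove [zju,snkbv,eqzlh] add [vwytv,eobk] -> 11 lines: odn lxli vwytv eobk rmm smgxl mwrt ljii ofeir alm pxci
Hunk 4: at line 6 remove [ljii] add [uljr,fnc,mqr] -> 13 lines: odn lxli vwytv eobk rmm smgxl mwrt uljr fnc mqr ofeir alm pxci
Hunk 5: at line 8 remove [mqr] add [cvpdj] -> 13 lines: odn lxli vwytv eobk rmm smgxl mwrt uljr fnc cvpdj ofeir alm pxci
Hunk 6: at line 3 remove [rmm,smgxl,mwrt] add [dngnu,rmi,jgk] -> 13 lines: odn lxli vwytv eobk dngnu rmi jgk uljr fnc cvpdj ofeir alm pxci
Hunk 7: at line 4 remove [dngnu] add [rggau,jkscs] -> 14 lines: odn lxli vwytv eobk rggau jkscs rmi jgk uljr fnc cvpdj ofeir alm pxci

Answer: odn
lxli
vwytv
eobk
rggau
jkscs
rmi
jgk
uljr
fnc
cvpdj
ofeir
alm
pxci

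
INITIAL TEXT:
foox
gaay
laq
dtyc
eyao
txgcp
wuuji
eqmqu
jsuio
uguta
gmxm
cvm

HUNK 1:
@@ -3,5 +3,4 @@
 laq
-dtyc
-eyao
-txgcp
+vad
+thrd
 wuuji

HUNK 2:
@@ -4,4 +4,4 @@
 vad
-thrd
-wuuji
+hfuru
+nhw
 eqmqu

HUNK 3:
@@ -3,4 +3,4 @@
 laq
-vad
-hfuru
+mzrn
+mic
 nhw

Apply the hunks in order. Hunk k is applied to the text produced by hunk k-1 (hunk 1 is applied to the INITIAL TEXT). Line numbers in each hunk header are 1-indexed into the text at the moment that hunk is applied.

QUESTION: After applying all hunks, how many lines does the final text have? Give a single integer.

Answer: 11

Derivation:
Hunk 1: at line 3 remove [dtyc,eyao,txgcp] add [vad,thrd] -> 11 lines: foox gaay laq vad thrd wuuji eqmqu jsuio uguta gmxm cvm
Hunk 2: at line 4 remove [thrd,wuuji] add [hfuru,nhw] -> 11 lines: foox gaay laq vad hfuru nhw eqmqu jsuio uguta gmxm cvm
Hunk 3: at line 3 remove [vad,hfuru] add [mzrn,mic] -> 11 lines: foox gaay laq mzrn mic nhw eqmqu jsuio uguta gmxm cvm
Final line count: 11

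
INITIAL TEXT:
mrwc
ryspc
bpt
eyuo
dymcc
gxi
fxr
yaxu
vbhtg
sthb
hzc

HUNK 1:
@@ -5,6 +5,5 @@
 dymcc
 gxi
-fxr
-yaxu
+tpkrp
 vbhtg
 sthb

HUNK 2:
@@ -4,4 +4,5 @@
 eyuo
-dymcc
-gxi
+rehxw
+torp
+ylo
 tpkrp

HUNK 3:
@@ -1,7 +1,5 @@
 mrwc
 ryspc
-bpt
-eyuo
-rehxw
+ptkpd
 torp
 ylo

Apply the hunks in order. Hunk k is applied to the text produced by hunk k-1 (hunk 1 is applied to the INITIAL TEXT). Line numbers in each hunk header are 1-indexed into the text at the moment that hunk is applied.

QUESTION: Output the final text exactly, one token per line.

Hunk 1: at line 5 remove [fxr,yaxu] add [tpkrp] -> 10 lines: mrwc ryspc bpt eyuo dymcc gxi tpkrp vbhtg sthb hzc
Hunk 2: at line 4 remove [dymcc,gxi] add [rehxw,torp,ylo] -> 11 lines: mrwc ryspc bpt eyuo rehxw torp ylo tpkrp vbhtg sthb hzc
Hunk 3: at line 1 remove [bpt,eyuo,rehxw] add [ptkpd] -> 9 lines: mrwc ryspc ptkpd torp ylo tpkrp vbhtg sthb hzc

Answer: mrwc
ryspc
ptkpd
torp
ylo
tpkrp
vbhtg
sthb
hzc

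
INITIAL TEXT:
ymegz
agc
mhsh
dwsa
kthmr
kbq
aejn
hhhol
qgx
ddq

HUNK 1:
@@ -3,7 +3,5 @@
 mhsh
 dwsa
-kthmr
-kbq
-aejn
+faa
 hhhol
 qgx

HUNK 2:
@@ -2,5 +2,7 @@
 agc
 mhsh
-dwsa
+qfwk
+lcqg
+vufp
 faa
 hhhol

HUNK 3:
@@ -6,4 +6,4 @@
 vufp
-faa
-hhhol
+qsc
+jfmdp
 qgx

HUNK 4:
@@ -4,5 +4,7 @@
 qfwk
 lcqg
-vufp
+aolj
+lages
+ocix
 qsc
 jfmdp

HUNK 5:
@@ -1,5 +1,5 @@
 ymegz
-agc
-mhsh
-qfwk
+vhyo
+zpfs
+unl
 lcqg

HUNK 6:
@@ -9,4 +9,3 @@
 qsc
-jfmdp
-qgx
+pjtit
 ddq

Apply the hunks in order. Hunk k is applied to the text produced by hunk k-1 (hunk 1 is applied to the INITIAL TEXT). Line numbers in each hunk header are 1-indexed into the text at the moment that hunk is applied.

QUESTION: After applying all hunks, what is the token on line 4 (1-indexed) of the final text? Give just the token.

Hunk 1: at line 3 remove [kthmr,kbq,aejn] add [faa] -> 8 lines: ymegz agc mhsh dwsa faa hhhol qgx ddq
Hunk 2: at line 2 remove [dwsa] add [qfwk,lcqg,vufp] -> 10 lines: ymegz agc mhsh qfwk lcqg vufp faa hhhol qgx ddq
Hunk 3: at line 6 remove [faa,hhhol] add [qsc,jfmdp] -> 10 lines: ymegz agc mhsh qfwk lcqg vufp qsc jfmdp qgx ddq
Hunk 4: at line 4 remove [vufp] add [aolj,lages,ocix] -> 12 lines: ymegz agc mhsh qfwk lcqg aolj lages ocix qsc jfmdp qgx ddq
Hunk 5: at line 1 remove [agc,mhsh,qfwk] add [vhyo,zpfs,unl] -> 12 lines: ymegz vhyo zpfs unl lcqg aolj lages ocix qsc jfmdp qgx ddq
Hunk 6: at line 9 remove [jfmdp,qgx] add [pjtit] -> 11 lines: ymegz vhyo zpfs unl lcqg aolj lages ocix qsc pjtit ddq
Final line 4: unl

Answer: unl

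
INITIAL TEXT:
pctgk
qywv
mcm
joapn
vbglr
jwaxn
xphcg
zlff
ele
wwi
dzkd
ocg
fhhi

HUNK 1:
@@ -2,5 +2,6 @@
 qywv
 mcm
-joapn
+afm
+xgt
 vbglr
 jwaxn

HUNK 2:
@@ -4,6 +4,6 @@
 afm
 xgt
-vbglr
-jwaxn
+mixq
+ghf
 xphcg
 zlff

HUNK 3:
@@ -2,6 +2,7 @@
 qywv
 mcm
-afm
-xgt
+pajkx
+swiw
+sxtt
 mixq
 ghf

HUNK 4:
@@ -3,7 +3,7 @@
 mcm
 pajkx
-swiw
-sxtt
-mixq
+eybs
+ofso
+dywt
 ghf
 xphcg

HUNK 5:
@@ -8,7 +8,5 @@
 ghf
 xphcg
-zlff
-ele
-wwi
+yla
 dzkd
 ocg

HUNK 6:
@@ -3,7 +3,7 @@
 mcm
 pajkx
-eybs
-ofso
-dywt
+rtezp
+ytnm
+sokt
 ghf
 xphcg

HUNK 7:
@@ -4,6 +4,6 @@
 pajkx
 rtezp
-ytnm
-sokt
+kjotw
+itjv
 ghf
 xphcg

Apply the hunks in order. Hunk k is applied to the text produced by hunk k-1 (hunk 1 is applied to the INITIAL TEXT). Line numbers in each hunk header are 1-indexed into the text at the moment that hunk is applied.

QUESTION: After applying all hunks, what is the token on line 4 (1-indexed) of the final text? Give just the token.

Hunk 1: at line 2 remove [joapn] add [afm,xgt] -> 14 lines: pctgk qywv mcm afm xgt vbglr jwaxn xphcg zlff ele wwi dzkd ocg fhhi
Hunk 2: at line 4 remove [vbglr,jwaxn] add [mixq,ghf] -> 14 lines: pctgk qywv mcm afm xgt mixq ghf xphcg zlff ele wwi dzkd ocg fhhi
Hunk 3: at line 2 remove [afm,xgt] add [pajkx,swiw,sxtt] -> 15 lines: pctgk qywv mcm pajkx swiw sxtt mixq ghf xphcg zlff ele wwi dzkd ocg fhhi
Hunk 4: at line 3 remove [swiw,sxtt,mixq] add [eybs,ofso,dywt] -> 15 lines: pctgk qywv mcm pajkx eybs ofso dywt ghf xphcg zlff ele wwi dzkd ocg fhhi
Hunk 5: at line 8 remove [zlff,ele,wwi] add [yla] -> 13 lines: pctgk qywv mcm pajkx eybs ofso dywt ghf xphcg yla dzkd ocg fhhi
Hunk 6: at line 3 remove [eybs,ofso,dywt] add [rtezp,ytnm,sokt] -> 13 lines: pctgk qywv mcm pajkx rtezp ytnm sokt ghf xphcg yla dzkd ocg fhhi
Hunk 7: at line 4 remove [ytnm,sokt] add [kjotw,itjv] -> 13 lines: pctgk qywv mcm pajkx rtezp kjotw itjv ghf xphcg yla dzkd ocg fhhi
Final line 4: pajkx

Answer: pajkx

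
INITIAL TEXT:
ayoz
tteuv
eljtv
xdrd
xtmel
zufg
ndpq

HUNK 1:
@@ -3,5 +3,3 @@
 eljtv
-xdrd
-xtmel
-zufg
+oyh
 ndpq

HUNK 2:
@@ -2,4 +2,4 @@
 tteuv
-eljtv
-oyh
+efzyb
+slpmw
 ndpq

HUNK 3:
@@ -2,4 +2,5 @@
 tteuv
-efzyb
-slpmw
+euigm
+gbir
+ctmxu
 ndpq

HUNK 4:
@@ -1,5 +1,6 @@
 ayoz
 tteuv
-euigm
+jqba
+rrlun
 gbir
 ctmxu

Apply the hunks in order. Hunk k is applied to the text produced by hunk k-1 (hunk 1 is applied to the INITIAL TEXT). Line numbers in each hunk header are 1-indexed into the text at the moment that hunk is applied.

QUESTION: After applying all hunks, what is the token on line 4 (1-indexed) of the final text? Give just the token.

Hunk 1: at line 3 remove [xdrd,xtmel,zufg] add [oyh] -> 5 lines: ayoz tteuv eljtv oyh ndpq
Hunk 2: at line 2 remove [eljtv,oyh] add [efzyb,slpmw] -> 5 lines: ayoz tteuv efzyb slpmw ndpq
Hunk 3: at line 2 remove [efzyb,slpmw] add [euigm,gbir,ctmxu] -> 6 lines: ayoz tteuv euigm gbir ctmxu ndpq
Hunk 4: at line 1 remove [euigm] add [jqba,rrlun] -> 7 lines: ayoz tteuv jqba rrlun gbir ctmxu ndpq
Final line 4: rrlun

Answer: rrlun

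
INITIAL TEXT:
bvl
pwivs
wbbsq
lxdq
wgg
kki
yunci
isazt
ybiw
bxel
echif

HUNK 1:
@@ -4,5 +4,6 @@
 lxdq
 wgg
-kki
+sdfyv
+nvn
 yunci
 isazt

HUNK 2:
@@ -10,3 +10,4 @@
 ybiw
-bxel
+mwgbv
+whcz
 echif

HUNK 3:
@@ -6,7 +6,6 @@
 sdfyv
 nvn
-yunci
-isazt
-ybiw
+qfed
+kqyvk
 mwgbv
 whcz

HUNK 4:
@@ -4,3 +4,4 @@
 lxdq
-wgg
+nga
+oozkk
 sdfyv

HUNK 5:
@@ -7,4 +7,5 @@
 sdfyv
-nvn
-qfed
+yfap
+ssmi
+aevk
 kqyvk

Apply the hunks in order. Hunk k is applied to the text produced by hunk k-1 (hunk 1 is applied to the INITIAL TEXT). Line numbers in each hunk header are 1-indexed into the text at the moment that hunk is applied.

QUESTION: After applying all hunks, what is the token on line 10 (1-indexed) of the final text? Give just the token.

Hunk 1: at line 4 remove [kki] add [sdfyv,nvn] -> 12 lines: bvl pwivs wbbsq lxdq wgg sdfyv nvn yunci isazt ybiw bxel echif
Hunk 2: at line 10 remove [bxel] add [mwgbv,whcz] -> 13 lines: bvl pwivs wbbsq lxdq wgg sdfyv nvn yunci isazt ybiw mwgbv whcz echif
Hunk 3: at line 6 remove [yunci,isazt,ybiw] add [qfed,kqyvk] -> 12 lines: bvl pwivs wbbsq lxdq wgg sdfyv nvn qfed kqyvk mwgbv whcz echif
Hunk 4: at line 4 remove [wgg] add [nga,oozkk] -> 13 lines: bvl pwivs wbbsq lxdq nga oozkk sdfyv nvn qfed kqyvk mwgbv whcz echif
Hunk 5: at line 7 remove [nvn,qfed] add [yfap,ssmi,aevk] -> 14 lines: bvl pwivs wbbsq lxdq nga oozkk sdfyv yfap ssmi aevk kqyvk mwgbv whcz echif
Final line 10: aevk

Answer: aevk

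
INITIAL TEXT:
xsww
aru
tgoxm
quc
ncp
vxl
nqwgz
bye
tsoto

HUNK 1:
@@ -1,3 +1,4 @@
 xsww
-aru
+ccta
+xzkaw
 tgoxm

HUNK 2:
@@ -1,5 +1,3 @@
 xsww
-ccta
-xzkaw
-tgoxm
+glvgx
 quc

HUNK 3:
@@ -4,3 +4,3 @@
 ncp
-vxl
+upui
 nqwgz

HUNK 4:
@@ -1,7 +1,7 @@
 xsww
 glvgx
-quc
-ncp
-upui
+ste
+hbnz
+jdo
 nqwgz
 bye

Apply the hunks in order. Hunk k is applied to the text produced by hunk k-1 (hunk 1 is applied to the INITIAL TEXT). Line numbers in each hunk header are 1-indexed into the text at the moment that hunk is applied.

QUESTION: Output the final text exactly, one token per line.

Answer: xsww
glvgx
ste
hbnz
jdo
nqwgz
bye
tsoto

Derivation:
Hunk 1: at line 1 remove [aru] add [ccta,xzkaw] -> 10 lines: xsww ccta xzkaw tgoxm quc ncp vxl nqwgz bye tsoto
Hunk 2: at line 1 remove [ccta,xzkaw,tgoxm] add [glvgx] -> 8 lines: xsww glvgx quc ncp vxl nqwgz bye tsoto
Hunk 3: at line 4 remove [vxl] add [upui] -> 8 lines: xsww glvgx quc ncp upui nqwgz bye tsoto
Hunk 4: at line 1 remove [quc,ncp,upui] add [ste,hbnz,jdo] -> 8 lines: xsww glvgx ste hbnz jdo nqwgz bye tsoto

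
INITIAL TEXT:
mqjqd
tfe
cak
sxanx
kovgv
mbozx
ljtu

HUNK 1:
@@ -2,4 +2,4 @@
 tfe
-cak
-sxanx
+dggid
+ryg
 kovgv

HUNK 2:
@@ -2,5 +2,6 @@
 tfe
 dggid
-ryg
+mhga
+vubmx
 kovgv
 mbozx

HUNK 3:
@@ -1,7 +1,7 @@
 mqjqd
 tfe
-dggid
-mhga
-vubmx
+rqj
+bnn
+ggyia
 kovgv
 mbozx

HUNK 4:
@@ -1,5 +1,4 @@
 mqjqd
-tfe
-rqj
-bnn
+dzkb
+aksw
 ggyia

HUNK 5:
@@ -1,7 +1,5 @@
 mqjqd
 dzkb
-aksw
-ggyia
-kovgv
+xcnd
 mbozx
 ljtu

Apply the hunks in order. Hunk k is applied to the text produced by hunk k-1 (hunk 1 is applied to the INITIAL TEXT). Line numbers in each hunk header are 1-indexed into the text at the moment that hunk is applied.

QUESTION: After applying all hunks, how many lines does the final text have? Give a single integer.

Answer: 5

Derivation:
Hunk 1: at line 2 remove [cak,sxanx] add [dggid,ryg] -> 7 lines: mqjqd tfe dggid ryg kovgv mbozx ljtu
Hunk 2: at line 2 remove [ryg] add [mhga,vubmx] -> 8 lines: mqjqd tfe dggid mhga vubmx kovgv mbozx ljtu
Hunk 3: at line 1 remove [dggid,mhga,vubmx] add [rqj,bnn,ggyia] -> 8 lines: mqjqd tfe rqj bnn ggyia kovgv mbozx ljtu
Hunk 4: at line 1 remove [tfe,rqj,bnn] add [dzkb,aksw] -> 7 lines: mqjqd dzkb aksw ggyia kovgv mbozx ljtu
Hunk 5: at line 1 remove [aksw,ggyia,kovgv] add [xcnd] -> 5 lines: mqjqd dzkb xcnd mbozx ljtu
Final line count: 5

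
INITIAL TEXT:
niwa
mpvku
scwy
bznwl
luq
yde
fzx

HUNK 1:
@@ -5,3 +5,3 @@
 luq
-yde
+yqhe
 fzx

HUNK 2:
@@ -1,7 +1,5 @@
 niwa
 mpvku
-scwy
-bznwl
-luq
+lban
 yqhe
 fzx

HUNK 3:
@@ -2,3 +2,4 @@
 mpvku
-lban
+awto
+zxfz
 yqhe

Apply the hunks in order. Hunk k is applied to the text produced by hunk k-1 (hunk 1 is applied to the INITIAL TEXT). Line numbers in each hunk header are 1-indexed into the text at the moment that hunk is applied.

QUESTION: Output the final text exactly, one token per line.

Answer: niwa
mpvku
awto
zxfz
yqhe
fzx

Derivation:
Hunk 1: at line 5 remove [yde] add [yqhe] -> 7 lines: niwa mpvku scwy bznwl luq yqhe fzx
Hunk 2: at line 1 remove [scwy,bznwl,luq] add [lban] -> 5 lines: niwa mpvku lban yqhe fzx
Hunk 3: at line 2 remove [lban] add [awto,zxfz] -> 6 lines: niwa mpvku awto zxfz yqhe fzx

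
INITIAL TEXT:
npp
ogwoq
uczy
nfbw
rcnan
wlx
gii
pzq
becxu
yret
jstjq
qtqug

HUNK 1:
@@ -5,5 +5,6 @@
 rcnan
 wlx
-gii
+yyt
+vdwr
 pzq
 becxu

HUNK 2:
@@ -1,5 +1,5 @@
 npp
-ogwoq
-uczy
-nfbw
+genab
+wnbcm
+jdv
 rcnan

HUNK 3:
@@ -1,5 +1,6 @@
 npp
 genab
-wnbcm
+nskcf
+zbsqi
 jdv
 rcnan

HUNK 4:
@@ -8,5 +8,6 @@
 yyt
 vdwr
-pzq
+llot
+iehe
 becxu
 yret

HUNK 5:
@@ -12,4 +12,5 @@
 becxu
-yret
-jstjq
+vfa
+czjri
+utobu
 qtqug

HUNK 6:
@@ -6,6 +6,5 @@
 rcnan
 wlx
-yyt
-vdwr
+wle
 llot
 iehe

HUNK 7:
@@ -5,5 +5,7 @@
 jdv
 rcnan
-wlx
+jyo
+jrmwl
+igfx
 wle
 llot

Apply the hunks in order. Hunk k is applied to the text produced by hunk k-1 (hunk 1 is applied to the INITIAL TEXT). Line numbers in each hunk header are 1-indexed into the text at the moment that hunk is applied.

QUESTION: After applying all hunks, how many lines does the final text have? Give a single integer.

Hunk 1: at line 5 remove [gii] add [yyt,vdwr] -> 13 lines: npp ogwoq uczy nfbw rcnan wlx yyt vdwr pzq becxu yret jstjq qtqug
Hunk 2: at line 1 remove [ogwoq,uczy,nfbw] add [genab,wnbcm,jdv] -> 13 lines: npp genab wnbcm jdv rcnan wlx yyt vdwr pzq becxu yret jstjq qtqug
Hunk 3: at line 1 remove [wnbcm] add [nskcf,zbsqi] -> 14 lines: npp genab nskcf zbsqi jdv rcnan wlx yyt vdwr pzq becxu yret jstjq qtqug
Hunk 4: at line 8 remove [pzq] add [llot,iehe] -> 15 lines: npp genab nskcf zbsqi jdv rcnan wlx yyt vdwr llot iehe becxu yret jstjq qtqug
Hunk 5: at line 12 remove [yret,jstjq] add [vfa,czjri,utobu] -> 16 lines: npp genab nskcf zbsqi jdv rcnan wlx yyt vdwr llot iehe becxu vfa czjri utobu qtqug
Hunk 6: at line 6 remove [yyt,vdwr] add [wle] -> 15 lines: npp genab nskcf zbsqi jdv rcnan wlx wle llot iehe becxu vfa czjri utobu qtqug
Hunk 7: at line 5 remove [wlx] add [jyo,jrmwl,igfx] -> 17 lines: npp genab nskcf zbsqi jdv rcnan jyo jrmwl igfx wle llot iehe becxu vfa czjri utobu qtqug
Final line count: 17

Answer: 17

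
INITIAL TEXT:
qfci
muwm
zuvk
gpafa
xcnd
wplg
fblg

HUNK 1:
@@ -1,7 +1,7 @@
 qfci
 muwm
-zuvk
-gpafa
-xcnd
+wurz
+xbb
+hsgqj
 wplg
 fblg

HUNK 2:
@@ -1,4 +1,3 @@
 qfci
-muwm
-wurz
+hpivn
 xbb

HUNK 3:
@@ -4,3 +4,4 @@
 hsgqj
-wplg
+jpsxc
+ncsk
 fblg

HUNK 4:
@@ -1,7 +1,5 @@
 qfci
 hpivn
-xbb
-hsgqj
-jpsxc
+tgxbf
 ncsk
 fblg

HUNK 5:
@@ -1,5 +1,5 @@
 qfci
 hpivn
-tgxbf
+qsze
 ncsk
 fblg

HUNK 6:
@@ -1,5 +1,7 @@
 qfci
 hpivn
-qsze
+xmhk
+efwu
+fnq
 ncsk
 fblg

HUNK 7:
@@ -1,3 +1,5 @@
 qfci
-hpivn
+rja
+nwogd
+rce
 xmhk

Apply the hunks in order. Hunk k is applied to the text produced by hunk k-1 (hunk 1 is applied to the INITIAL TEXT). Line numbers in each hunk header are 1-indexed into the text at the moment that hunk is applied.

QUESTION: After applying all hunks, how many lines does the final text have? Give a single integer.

Answer: 9

Derivation:
Hunk 1: at line 1 remove [zuvk,gpafa,xcnd] add [wurz,xbb,hsgqj] -> 7 lines: qfci muwm wurz xbb hsgqj wplg fblg
Hunk 2: at line 1 remove [muwm,wurz] add [hpivn] -> 6 lines: qfci hpivn xbb hsgqj wplg fblg
Hunk 3: at line 4 remove [wplg] add [jpsxc,ncsk] -> 7 lines: qfci hpivn xbb hsgqj jpsxc ncsk fblg
Hunk 4: at line 1 remove [xbb,hsgqj,jpsxc] add [tgxbf] -> 5 lines: qfci hpivn tgxbf ncsk fblg
Hunk 5: at line 1 remove [tgxbf] add [qsze] -> 5 lines: qfci hpivn qsze ncsk fblg
Hunk 6: at line 1 remove [qsze] add [xmhk,efwu,fnq] -> 7 lines: qfci hpivn xmhk efwu fnq ncsk fblg
Hunk 7: at line 1 remove [hpivn] add [rja,nwogd,rce] -> 9 lines: qfci rja nwogd rce xmhk efwu fnq ncsk fblg
Final line count: 9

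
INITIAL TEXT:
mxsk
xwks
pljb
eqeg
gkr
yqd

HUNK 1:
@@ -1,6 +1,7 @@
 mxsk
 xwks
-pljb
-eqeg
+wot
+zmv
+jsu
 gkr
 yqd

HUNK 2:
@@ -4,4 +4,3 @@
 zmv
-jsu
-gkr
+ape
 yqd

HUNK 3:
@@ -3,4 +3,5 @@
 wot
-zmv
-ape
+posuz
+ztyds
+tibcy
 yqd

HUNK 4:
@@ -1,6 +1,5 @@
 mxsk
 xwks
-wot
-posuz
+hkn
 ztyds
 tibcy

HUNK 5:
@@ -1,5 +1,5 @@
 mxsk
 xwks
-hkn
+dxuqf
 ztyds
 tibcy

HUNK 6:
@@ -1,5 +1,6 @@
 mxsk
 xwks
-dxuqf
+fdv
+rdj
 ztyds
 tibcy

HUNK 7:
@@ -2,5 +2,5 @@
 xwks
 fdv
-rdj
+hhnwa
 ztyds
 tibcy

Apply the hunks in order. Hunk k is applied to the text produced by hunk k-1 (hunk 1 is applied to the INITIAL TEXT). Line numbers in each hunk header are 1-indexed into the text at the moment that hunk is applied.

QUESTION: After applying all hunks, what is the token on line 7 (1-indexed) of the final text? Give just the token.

Answer: yqd

Derivation:
Hunk 1: at line 1 remove [pljb,eqeg] add [wot,zmv,jsu] -> 7 lines: mxsk xwks wot zmv jsu gkr yqd
Hunk 2: at line 4 remove [jsu,gkr] add [ape] -> 6 lines: mxsk xwks wot zmv ape yqd
Hunk 3: at line 3 remove [zmv,ape] add [posuz,ztyds,tibcy] -> 7 lines: mxsk xwks wot posuz ztyds tibcy yqd
Hunk 4: at line 1 remove [wot,posuz] add [hkn] -> 6 lines: mxsk xwks hkn ztyds tibcy yqd
Hunk 5: at line 1 remove [hkn] add [dxuqf] -> 6 lines: mxsk xwks dxuqf ztyds tibcy yqd
Hunk 6: at line 1 remove [dxuqf] add [fdv,rdj] -> 7 lines: mxsk xwks fdv rdj ztyds tibcy yqd
Hunk 7: at line 2 remove [rdj] add [hhnwa] -> 7 lines: mxsk xwks fdv hhnwa ztyds tibcy yqd
Final line 7: yqd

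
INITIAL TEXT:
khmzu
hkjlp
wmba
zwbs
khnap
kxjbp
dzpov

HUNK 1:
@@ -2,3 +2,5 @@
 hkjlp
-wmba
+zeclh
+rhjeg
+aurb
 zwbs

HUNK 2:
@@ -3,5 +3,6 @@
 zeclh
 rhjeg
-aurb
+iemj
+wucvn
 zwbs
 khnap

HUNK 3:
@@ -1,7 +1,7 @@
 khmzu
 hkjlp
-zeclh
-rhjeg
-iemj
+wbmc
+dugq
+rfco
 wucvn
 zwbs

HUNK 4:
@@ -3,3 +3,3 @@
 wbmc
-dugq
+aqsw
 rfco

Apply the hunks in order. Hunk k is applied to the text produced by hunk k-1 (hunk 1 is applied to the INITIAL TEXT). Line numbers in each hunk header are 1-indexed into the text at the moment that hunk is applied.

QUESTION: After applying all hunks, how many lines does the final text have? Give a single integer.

Answer: 10

Derivation:
Hunk 1: at line 2 remove [wmba] add [zeclh,rhjeg,aurb] -> 9 lines: khmzu hkjlp zeclh rhjeg aurb zwbs khnap kxjbp dzpov
Hunk 2: at line 3 remove [aurb] add [iemj,wucvn] -> 10 lines: khmzu hkjlp zeclh rhjeg iemj wucvn zwbs khnap kxjbp dzpov
Hunk 3: at line 1 remove [zeclh,rhjeg,iemj] add [wbmc,dugq,rfco] -> 10 lines: khmzu hkjlp wbmc dugq rfco wucvn zwbs khnap kxjbp dzpov
Hunk 4: at line 3 remove [dugq] add [aqsw] -> 10 lines: khmzu hkjlp wbmc aqsw rfco wucvn zwbs khnap kxjbp dzpov
Final line count: 10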